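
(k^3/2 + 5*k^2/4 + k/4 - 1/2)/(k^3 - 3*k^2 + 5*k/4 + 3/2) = (2*k^3 + 5*k^2 + k - 2)/(4*k^3 - 12*k^2 + 5*k + 6)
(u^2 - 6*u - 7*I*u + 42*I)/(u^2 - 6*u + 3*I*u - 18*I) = (u - 7*I)/(u + 3*I)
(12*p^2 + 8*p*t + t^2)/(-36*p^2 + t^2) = (-2*p - t)/(6*p - t)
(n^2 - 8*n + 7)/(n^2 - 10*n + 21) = (n - 1)/(n - 3)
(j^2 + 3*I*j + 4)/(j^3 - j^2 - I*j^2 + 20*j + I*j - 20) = (j - I)/(j^2 - j*(1 + 5*I) + 5*I)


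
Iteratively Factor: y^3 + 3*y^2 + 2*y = (y + 2)*(y^2 + y) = y*(y + 2)*(y + 1)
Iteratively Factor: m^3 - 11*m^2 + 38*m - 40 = (m - 5)*(m^2 - 6*m + 8) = (m - 5)*(m - 2)*(m - 4)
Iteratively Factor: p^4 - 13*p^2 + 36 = (p - 3)*(p^3 + 3*p^2 - 4*p - 12) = (p - 3)*(p + 2)*(p^2 + p - 6) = (p - 3)*(p + 2)*(p + 3)*(p - 2)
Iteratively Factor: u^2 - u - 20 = (u + 4)*(u - 5)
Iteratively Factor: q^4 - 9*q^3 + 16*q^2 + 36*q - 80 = (q - 2)*(q^3 - 7*q^2 + 2*q + 40) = (q - 4)*(q - 2)*(q^2 - 3*q - 10) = (q - 5)*(q - 4)*(q - 2)*(q + 2)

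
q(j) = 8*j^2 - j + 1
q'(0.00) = -1.00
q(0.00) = 1.00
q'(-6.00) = -97.00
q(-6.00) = 295.00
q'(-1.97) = -32.52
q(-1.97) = 34.02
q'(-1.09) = -18.44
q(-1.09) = 11.59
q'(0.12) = 0.92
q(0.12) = 1.00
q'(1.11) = 16.76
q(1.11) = 9.75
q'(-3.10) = -50.60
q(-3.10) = 80.98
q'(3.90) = 61.40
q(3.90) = 118.78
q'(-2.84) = -46.44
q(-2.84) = 68.36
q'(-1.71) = -28.36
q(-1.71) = 26.10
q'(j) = 16*j - 1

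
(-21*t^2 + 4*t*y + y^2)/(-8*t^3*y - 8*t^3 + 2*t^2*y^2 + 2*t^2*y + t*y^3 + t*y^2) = (-21*t^2 + 4*t*y + y^2)/(t*(-8*t^2*y - 8*t^2 + 2*t*y^2 + 2*t*y + y^3 + y^2))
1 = 1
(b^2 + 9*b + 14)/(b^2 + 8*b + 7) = (b + 2)/(b + 1)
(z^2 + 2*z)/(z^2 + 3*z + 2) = z/(z + 1)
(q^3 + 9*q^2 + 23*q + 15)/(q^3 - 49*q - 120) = (q + 1)/(q - 8)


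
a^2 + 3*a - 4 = (a - 1)*(a + 4)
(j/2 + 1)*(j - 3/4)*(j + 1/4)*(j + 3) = j^4/2 + 9*j^3/4 + 53*j^2/32 - 63*j/32 - 9/16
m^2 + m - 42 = (m - 6)*(m + 7)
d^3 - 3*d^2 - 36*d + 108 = (d - 6)*(d - 3)*(d + 6)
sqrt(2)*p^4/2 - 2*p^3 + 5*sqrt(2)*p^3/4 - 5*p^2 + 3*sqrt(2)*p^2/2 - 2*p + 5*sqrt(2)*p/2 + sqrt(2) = (p + 1/2)*(p - sqrt(2))^2*(sqrt(2)*p/2 + sqrt(2))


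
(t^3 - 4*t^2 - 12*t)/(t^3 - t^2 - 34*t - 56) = t*(t - 6)/(t^2 - 3*t - 28)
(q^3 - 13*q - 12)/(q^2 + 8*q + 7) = (q^2 - q - 12)/(q + 7)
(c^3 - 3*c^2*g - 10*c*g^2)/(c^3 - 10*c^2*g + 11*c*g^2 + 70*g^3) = c/(c - 7*g)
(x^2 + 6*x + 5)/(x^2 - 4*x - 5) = (x + 5)/(x - 5)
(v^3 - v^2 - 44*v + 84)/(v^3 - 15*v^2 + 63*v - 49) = (v^3 - v^2 - 44*v + 84)/(v^3 - 15*v^2 + 63*v - 49)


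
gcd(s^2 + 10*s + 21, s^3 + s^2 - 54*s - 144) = s + 3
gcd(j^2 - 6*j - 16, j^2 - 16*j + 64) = j - 8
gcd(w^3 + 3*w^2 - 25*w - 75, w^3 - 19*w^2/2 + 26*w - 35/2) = w - 5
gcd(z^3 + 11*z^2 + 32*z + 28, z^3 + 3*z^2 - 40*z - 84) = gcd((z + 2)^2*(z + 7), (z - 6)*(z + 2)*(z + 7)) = z^2 + 9*z + 14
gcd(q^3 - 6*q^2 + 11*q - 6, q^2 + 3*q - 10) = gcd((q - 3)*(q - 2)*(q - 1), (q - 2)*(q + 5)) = q - 2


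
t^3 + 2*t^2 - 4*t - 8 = (t - 2)*(t + 2)^2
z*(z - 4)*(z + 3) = z^3 - z^2 - 12*z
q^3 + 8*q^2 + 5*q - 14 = (q - 1)*(q + 2)*(q + 7)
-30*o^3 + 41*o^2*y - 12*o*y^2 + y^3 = (-6*o + y)*(-5*o + y)*(-o + y)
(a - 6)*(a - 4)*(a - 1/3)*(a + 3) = a^4 - 22*a^3/3 - 11*a^2/3 + 74*a - 24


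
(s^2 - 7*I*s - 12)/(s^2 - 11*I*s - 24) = (s - 4*I)/(s - 8*I)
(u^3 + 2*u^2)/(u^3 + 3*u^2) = (u + 2)/(u + 3)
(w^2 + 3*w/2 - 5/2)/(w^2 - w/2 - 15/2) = (w - 1)/(w - 3)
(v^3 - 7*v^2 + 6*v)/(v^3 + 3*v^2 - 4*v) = (v - 6)/(v + 4)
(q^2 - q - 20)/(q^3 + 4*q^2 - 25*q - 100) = 1/(q + 5)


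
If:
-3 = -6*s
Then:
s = 1/2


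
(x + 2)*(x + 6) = x^2 + 8*x + 12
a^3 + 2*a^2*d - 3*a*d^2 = a*(a - d)*(a + 3*d)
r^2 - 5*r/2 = r*(r - 5/2)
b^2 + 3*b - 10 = (b - 2)*(b + 5)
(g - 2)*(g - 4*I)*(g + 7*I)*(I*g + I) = I*g^4 - 3*g^3 - I*g^3 + 3*g^2 + 26*I*g^2 + 6*g - 28*I*g - 56*I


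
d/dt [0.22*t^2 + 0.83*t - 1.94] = 0.44*t + 0.83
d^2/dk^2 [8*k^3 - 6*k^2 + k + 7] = 48*k - 12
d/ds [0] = 0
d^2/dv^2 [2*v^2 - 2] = 4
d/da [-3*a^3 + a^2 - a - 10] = -9*a^2 + 2*a - 1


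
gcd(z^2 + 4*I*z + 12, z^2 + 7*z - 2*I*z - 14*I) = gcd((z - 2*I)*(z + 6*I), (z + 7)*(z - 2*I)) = z - 2*I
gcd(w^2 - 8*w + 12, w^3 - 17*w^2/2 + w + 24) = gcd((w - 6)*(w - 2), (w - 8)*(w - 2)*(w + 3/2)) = w - 2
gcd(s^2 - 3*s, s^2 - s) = s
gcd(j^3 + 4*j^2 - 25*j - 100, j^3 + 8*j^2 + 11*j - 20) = j^2 + 9*j + 20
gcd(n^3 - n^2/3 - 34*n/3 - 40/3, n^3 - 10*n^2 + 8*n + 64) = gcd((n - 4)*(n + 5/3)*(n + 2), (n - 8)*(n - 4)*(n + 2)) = n^2 - 2*n - 8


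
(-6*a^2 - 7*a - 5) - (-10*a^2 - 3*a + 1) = 4*a^2 - 4*a - 6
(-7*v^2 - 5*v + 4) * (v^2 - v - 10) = -7*v^4 + 2*v^3 + 79*v^2 + 46*v - 40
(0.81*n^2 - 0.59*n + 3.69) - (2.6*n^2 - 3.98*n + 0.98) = -1.79*n^2 + 3.39*n + 2.71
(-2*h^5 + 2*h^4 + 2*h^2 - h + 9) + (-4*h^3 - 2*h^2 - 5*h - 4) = -2*h^5 + 2*h^4 - 4*h^3 - 6*h + 5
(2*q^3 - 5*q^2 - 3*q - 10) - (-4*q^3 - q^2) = 6*q^3 - 4*q^2 - 3*q - 10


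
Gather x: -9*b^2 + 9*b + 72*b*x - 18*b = -9*b^2 + 72*b*x - 9*b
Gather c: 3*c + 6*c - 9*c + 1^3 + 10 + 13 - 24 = 0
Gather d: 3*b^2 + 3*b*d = 3*b^2 + 3*b*d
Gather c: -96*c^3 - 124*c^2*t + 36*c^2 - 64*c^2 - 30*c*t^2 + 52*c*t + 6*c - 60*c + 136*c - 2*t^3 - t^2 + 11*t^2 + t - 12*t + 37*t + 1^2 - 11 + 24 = -96*c^3 + c^2*(-124*t - 28) + c*(-30*t^2 + 52*t + 82) - 2*t^3 + 10*t^2 + 26*t + 14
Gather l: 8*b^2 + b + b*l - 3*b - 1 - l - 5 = 8*b^2 - 2*b + l*(b - 1) - 6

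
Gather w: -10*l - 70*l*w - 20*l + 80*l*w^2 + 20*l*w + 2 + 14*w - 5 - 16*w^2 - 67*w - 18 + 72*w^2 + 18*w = -30*l + w^2*(80*l + 56) + w*(-50*l - 35) - 21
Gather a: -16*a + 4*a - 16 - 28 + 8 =-12*a - 36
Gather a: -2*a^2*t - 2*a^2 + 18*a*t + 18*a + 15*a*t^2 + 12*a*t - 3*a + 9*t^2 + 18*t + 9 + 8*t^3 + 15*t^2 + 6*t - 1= a^2*(-2*t - 2) + a*(15*t^2 + 30*t + 15) + 8*t^3 + 24*t^2 + 24*t + 8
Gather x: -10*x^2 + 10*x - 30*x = -10*x^2 - 20*x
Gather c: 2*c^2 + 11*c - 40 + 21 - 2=2*c^2 + 11*c - 21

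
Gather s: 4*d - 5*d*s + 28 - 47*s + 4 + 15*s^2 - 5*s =4*d + 15*s^2 + s*(-5*d - 52) + 32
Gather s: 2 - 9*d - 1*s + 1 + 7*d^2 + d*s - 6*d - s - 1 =7*d^2 - 15*d + s*(d - 2) + 2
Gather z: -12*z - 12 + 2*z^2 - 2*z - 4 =2*z^2 - 14*z - 16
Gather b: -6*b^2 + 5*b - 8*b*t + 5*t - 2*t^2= -6*b^2 + b*(5 - 8*t) - 2*t^2 + 5*t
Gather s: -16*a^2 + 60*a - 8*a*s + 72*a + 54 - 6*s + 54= -16*a^2 + 132*a + s*(-8*a - 6) + 108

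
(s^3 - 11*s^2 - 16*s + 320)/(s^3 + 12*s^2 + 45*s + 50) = (s^2 - 16*s + 64)/(s^2 + 7*s + 10)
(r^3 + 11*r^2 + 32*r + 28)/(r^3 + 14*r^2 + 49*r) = (r^2 + 4*r + 4)/(r*(r + 7))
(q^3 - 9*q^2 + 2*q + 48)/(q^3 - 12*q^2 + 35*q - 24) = (q + 2)/(q - 1)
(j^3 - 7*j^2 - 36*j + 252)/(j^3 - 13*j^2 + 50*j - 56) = (j^2 - 36)/(j^2 - 6*j + 8)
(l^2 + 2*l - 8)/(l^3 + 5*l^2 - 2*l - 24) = 1/(l + 3)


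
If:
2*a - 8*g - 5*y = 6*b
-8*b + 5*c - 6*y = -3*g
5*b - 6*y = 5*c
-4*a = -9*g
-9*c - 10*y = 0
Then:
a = 0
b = 0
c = 0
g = 0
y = 0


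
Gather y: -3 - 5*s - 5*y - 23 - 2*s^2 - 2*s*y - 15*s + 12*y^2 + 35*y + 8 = -2*s^2 - 20*s + 12*y^2 + y*(30 - 2*s) - 18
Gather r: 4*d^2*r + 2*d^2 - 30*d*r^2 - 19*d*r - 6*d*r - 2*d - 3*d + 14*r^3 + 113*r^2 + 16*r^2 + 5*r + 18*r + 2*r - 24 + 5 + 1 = 2*d^2 - 5*d + 14*r^3 + r^2*(129 - 30*d) + r*(4*d^2 - 25*d + 25) - 18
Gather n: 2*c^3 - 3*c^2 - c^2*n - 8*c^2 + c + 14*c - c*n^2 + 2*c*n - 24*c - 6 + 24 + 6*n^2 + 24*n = 2*c^3 - 11*c^2 - 9*c + n^2*(6 - c) + n*(-c^2 + 2*c + 24) + 18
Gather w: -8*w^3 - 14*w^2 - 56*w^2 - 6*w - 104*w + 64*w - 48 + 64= -8*w^3 - 70*w^2 - 46*w + 16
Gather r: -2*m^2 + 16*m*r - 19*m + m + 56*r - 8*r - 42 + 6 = -2*m^2 - 18*m + r*(16*m + 48) - 36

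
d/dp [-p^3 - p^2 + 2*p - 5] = -3*p^2 - 2*p + 2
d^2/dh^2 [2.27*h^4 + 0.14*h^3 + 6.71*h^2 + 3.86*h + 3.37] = 27.24*h^2 + 0.84*h + 13.42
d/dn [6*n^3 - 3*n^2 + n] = 18*n^2 - 6*n + 1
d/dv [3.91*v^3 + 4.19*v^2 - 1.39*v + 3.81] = 11.73*v^2 + 8.38*v - 1.39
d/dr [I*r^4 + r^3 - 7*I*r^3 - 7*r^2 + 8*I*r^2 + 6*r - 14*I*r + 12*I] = 4*I*r^3 + r^2*(3 - 21*I) + r*(-14 + 16*I) + 6 - 14*I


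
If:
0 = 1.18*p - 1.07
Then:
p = 0.91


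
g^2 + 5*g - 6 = (g - 1)*(g + 6)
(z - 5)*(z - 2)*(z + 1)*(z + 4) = z^4 - 2*z^3 - 21*z^2 + 22*z + 40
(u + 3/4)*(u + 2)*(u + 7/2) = u^3 + 25*u^2/4 + 89*u/8 + 21/4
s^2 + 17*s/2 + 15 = (s + 5/2)*(s + 6)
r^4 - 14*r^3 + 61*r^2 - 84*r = r*(r - 7)*(r - 4)*(r - 3)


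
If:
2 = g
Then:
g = 2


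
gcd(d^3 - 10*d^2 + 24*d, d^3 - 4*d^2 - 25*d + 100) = d - 4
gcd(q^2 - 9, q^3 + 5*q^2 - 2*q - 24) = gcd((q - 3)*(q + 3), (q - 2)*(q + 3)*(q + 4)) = q + 3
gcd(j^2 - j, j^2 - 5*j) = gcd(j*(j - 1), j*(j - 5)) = j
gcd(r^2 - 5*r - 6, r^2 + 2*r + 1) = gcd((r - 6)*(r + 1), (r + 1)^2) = r + 1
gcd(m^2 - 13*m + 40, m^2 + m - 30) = m - 5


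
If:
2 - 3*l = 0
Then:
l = 2/3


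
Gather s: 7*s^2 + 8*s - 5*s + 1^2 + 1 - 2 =7*s^2 + 3*s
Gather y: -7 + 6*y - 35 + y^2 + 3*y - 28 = y^2 + 9*y - 70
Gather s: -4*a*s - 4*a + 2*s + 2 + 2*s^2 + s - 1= -4*a + 2*s^2 + s*(3 - 4*a) + 1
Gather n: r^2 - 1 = r^2 - 1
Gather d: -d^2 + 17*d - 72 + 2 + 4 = -d^2 + 17*d - 66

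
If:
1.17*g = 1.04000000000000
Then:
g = 0.89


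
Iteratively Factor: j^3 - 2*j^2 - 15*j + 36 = (j - 3)*(j^2 + j - 12) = (j - 3)*(j + 4)*(j - 3)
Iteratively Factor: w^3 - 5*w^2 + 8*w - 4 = (w - 1)*(w^2 - 4*w + 4) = (w - 2)*(w - 1)*(w - 2)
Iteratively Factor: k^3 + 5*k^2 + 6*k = (k + 2)*(k^2 + 3*k) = (k + 2)*(k + 3)*(k)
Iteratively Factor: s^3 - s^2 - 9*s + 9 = (s - 3)*(s^2 + 2*s - 3) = (s - 3)*(s - 1)*(s + 3)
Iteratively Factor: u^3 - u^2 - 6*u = (u)*(u^2 - u - 6) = u*(u + 2)*(u - 3)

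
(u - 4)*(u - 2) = u^2 - 6*u + 8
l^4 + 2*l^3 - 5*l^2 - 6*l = l*(l - 2)*(l + 1)*(l + 3)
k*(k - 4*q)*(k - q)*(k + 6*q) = k^4 + k^3*q - 26*k^2*q^2 + 24*k*q^3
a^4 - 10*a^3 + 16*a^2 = a^2*(a - 8)*(a - 2)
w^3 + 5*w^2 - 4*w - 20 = (w - 2)*(w + 2)*(w + 5)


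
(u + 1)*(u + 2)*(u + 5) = u^3 + 8*u^2 + 17*u + 10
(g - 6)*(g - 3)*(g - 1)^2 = g^4 - 11*g^3 + 37*g^2 - 45*g + 18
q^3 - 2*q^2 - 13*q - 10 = (q - 5)*(q + 1)*(q + 2)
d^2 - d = d*(d - 1)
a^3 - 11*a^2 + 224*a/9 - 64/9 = (a - 8)*(a - 8/3)*(a - 1/3)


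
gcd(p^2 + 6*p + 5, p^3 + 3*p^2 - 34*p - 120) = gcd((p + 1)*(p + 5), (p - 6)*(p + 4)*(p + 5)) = p + 5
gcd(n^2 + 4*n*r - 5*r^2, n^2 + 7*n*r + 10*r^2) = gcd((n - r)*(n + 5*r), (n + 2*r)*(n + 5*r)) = n + 5*r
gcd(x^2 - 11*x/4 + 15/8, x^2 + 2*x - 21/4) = x - 3/2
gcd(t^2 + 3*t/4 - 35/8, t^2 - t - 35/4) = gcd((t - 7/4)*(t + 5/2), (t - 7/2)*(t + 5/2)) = t + 5/2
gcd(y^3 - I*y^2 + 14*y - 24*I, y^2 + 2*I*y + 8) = y^2 + 2*I*y + 8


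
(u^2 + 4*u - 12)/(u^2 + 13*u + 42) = (u - 2)/(u + 7)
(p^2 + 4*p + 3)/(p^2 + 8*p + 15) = (p + 1)/(p + 5)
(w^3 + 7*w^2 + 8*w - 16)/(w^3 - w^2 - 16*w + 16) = (w + 4)/(w - 4)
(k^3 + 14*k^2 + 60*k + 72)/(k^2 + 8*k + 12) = k + 6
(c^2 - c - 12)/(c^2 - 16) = (c + 3)/(c + 4)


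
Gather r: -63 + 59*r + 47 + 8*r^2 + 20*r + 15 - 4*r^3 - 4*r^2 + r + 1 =-4*r^3 + 4*r^2 + 80*r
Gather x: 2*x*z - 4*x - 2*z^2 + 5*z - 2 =x*(2*z - 4) - 2*z^2 + 5*z - 2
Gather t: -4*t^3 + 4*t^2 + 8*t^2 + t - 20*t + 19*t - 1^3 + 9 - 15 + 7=-4*t^3 + 12*t^2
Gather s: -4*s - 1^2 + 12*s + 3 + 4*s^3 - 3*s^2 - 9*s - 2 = 4*s^3 - 3*s^2 - s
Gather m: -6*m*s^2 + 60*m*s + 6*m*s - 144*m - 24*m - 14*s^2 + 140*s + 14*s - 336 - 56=m*(-6*s^2 + 66*s - 168) - 14*s^2 + 154*s - 392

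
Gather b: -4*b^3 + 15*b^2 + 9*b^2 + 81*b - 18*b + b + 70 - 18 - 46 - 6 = -4*b^3 + 24*b^2 + 64*b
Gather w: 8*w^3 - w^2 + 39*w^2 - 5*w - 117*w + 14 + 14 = 8*w^3 + 38*w^2 - 122*w + 28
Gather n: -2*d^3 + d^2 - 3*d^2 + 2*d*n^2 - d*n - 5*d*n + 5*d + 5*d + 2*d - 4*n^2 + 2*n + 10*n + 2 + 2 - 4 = -2*d^3 - 2*d^2 + 12*d + n^2*(2*d - 4) + n*(12 - 6*d)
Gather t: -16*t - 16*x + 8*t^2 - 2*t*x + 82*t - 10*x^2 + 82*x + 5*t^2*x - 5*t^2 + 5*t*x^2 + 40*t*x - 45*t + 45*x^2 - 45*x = t^2*(5*x + 3) + t*(5*x^2 + 38*x + 21) + 35*x^2 + 21*x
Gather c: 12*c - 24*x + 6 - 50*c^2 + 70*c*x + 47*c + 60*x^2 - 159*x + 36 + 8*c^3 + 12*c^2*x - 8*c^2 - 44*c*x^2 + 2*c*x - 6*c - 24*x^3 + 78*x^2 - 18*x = 8*c^3 + c^2*(12*x - 58) + c*(-44*x^2 + 72*x + 53) - 24*x^3 + 138*x^2 - 201*x + 42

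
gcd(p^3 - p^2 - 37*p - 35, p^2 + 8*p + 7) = p + 1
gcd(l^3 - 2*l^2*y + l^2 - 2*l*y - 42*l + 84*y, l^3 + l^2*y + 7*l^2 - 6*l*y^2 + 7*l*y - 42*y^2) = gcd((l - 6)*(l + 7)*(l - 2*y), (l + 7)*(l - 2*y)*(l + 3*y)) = -l^2 + 2*l*y - 7*l + 14*y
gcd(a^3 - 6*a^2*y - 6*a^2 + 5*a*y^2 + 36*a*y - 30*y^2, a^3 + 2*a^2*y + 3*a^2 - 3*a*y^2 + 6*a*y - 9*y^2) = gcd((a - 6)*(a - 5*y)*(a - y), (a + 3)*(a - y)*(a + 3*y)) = -a + y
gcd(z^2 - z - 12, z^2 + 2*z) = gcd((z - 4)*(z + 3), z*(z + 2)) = 1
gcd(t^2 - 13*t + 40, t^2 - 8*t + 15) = t - 5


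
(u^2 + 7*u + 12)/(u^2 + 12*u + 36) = (u^2 + 7*u + 12)/(u^2 + 12*u + 36)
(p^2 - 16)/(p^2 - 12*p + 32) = (p + 4)/(p - 8)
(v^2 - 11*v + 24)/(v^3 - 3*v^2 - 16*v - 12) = (-v^2 + 11*v - 24)/(-v^3 + 3*v^2 + 16*v + 12)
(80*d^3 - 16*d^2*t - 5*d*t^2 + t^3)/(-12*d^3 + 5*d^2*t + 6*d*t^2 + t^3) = (20*d^2 - 9*d*t + t^2)/(-3*d^2 + 2*d*t + t^2)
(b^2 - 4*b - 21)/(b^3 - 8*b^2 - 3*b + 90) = (b - 7)/(b^2 - 11*b + 30)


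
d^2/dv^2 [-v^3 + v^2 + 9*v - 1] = 2 - 6*v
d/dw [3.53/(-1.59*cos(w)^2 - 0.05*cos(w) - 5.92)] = -(11.2254*cos(w) + 0.1765)*sin(w)/(1.59*cos(w)^2 + 0.05*cos(w) + 5.92)^2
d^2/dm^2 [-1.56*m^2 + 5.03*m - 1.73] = -3.12000000000000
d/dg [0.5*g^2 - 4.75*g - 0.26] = 1.0*g - 4.75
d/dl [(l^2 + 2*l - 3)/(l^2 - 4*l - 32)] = 2*(-3*l^2 - 29*l - 38)/(l^4 - 8*l^3 - 48*l^2 + 256*l + 1024)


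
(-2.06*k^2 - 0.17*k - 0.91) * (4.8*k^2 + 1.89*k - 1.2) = -9.888*k^4 - 4.7094*k^3 - 2.2173*k^2 - 1.5159*k + 1.092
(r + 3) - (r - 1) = 4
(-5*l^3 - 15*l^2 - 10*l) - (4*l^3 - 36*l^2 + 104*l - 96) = -9*l^3 + 21*l^2 - 114*l + 96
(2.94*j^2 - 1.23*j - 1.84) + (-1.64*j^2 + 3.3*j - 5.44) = 1.3*j^2 + 2.07*j - 7.28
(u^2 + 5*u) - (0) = u^2 + 5*u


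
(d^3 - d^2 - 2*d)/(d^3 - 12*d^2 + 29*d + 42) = d*(d - 2)/(d^2 - 13*d + 42)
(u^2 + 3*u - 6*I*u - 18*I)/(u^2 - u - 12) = (u - 6*I)/(u - 4)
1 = 1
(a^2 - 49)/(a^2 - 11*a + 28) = (a + 7)/(a - 4)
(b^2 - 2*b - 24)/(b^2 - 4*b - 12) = (b + 4)/(b + 2)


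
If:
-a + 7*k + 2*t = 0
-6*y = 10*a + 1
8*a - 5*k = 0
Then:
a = -3*y/5 - 1/10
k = -24*y/25 - 4/25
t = 153*y/50 + 51/100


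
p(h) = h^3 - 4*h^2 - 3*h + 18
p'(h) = 3*h^2 - 8*h - 3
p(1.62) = 6.89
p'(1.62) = -8.09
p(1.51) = 7.79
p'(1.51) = -8.24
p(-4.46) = -136.90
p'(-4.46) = 92.35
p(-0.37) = 18.51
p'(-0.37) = 0.37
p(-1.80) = 4.61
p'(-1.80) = 21.12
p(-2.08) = -2.06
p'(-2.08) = 26.62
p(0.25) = 17.02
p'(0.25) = -4.81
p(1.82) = 5.32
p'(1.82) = -7.62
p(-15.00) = -4212.00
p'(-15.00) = 792.00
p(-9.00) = -1008.00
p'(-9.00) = 312.00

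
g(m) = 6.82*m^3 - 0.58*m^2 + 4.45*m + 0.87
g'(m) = 20.46*m^2 - 1.16*m + 4.45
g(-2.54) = -125.93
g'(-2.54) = 139.40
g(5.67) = 1250.63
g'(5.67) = 655.64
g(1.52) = 30.24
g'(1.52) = 49.96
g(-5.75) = -1340.44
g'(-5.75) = 687.58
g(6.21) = 1639.41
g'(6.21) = 786.27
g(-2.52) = -123.17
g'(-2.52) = 137.30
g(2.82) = 161.75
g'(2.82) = 163.88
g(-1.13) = -14.74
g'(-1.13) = 31.89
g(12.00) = 11755.71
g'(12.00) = 2936.77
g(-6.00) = -1519.83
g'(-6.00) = 747.97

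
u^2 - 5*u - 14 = (u - 7)*(u + 2)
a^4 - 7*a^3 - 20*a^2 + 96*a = a*(a - 8)*(a - 3)*(a + 4)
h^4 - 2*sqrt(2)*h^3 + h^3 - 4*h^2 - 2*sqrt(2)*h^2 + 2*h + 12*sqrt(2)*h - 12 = (h - 2)*(h + 3)*(h - sqrt(2))^2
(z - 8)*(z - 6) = z^2 - 14*z + 48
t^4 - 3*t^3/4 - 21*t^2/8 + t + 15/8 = (t - 3/2)*(t - 5/4)*(t + 1)^2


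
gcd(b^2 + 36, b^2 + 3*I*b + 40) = 1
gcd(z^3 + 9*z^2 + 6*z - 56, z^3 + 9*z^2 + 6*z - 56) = z^3 + 9*z^2 + 6*z - 56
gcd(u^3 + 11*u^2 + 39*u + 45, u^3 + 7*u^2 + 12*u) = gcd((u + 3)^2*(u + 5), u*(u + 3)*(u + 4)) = u + 3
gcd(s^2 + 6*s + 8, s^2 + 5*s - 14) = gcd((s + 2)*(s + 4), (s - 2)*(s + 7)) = 1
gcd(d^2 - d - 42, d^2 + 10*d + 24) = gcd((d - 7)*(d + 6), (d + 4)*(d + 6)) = d + 6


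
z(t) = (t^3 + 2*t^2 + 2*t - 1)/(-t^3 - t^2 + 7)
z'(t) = (3*t^2 + 2*t)*(t^3 + 2*t^2 + 2*t - 1)/(-t^3 - t^2 + 7)^2 + (3*t^2 + 4*t + 2)/(-t^3 - t^2 + 7)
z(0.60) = 0.18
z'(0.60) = 0.92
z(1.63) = 963.70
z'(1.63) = 877477.60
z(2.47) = -2.20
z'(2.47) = 1.48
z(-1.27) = -0.32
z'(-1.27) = 0.14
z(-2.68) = -0.59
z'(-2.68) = 0.17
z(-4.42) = -0.77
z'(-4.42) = 0.06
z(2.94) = -1.76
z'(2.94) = 0.60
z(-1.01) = -0.29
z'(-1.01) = 0.10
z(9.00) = -1.13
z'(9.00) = 0.02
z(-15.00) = -0.94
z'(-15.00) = 0.00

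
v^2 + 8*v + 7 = (v + 1)*(v + 7)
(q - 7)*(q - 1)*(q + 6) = q^3 - 2*q^2 - 41*q + 42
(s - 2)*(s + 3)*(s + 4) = s^3 + 5*s^2 - 2*s - 24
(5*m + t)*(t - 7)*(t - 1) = 5*m*t^2 - 40*m*t + 35*m + t^3 - 8*t^2 + 7*t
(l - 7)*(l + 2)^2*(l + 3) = l^4 - 33*l^2 - 100*l - 84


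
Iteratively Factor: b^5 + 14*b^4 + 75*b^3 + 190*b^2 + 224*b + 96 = (b + 4)*(b^4 + 10*b^3 + 35*b^2 + 50*b + 24) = (b + 3)*(b + 4)*(b^3 + 7*b^2 + 14*b + 8) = (b + 1)*(b + 3)*(b + 4)*(b^2 + 6*b + 8) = (b + 1)*(b + 3)*(b + 4)^2*(b + 2)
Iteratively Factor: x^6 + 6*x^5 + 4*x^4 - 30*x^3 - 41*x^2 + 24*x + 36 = (x + 3)*(x^5 + 3*x^4 - 5*x^3 - 15*x^2 + 4*x + 12) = (x + 1)*(x + 3)*(x^4 + 2*x^3 - 7*x^2 - 8*x + 12) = (x + 1)*(x + 3)^2*(x^3 - x^2 - 4*x + 4) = (x - 2)*(x + 1)*(x + 3)^2*(x^2 + x - 2) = (x - 2)*(x - 1)*(x + 1)*(x + 3)^2*(x + 2)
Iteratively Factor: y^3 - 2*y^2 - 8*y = (y - 4)*(y^2 + 2*y) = (y - 4)*(y + 2)*(y)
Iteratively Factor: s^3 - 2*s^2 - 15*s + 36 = (s + 4)*(s^2 - 6*s + 9) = (s - 3)*(s + 4)*(s - 3)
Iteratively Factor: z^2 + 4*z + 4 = (z + 2)*(z + 2)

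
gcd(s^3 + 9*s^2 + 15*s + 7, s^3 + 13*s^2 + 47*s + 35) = s^2 + 8*s + 7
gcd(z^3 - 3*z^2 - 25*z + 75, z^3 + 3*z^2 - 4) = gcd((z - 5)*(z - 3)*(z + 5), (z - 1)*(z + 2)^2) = 1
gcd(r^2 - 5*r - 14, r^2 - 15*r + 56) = r - 7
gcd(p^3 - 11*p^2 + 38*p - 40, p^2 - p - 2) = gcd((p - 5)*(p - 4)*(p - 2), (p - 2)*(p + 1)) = p - 2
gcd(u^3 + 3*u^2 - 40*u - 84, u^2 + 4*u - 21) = u + 7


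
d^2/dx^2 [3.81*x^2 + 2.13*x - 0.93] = 7.62000000000000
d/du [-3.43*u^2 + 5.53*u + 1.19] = 5.53 - 6.86*u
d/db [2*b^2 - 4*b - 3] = 4*b - 4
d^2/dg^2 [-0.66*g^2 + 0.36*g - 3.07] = -1.32000000000000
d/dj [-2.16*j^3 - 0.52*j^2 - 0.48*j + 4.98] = -6.48*j^2 - 1.04*j - 0.48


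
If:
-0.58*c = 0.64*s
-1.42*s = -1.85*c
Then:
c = 0.00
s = 0.00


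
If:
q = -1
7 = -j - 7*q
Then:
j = 0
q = -1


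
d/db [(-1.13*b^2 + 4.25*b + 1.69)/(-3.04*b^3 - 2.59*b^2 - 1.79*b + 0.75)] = (-3.4352*b^4 + 25.84*b^3 + 28.443*b^2 + 7.0592*b + 6.2126)/(9.2416*b^6 + 15.7472*b^5 + 17.5913*b^4 + 4.7122*b^3 - 0.6809*b^2 - 2.685*b + 0.5625)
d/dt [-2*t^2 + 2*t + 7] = 2 - 4*t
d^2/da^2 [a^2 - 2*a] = 2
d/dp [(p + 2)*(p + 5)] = 2*p + 7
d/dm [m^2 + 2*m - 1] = 2*m + 2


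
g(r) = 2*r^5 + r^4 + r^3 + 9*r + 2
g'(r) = 10*r^4 + 4*r^3 + 3*r^2 + 9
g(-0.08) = 1.28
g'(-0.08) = 9.02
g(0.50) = 6.75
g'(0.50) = 10.88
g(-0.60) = -3.64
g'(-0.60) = 10.51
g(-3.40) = -842.98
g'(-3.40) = 1222.80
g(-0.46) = -2.23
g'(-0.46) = 9.69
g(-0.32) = -0.91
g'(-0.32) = 9.28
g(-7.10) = -33963.23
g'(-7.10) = 24140.27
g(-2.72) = -285.63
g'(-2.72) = 498.06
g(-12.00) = -478762.00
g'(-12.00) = 200889.00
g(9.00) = 125471.00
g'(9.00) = 68778.00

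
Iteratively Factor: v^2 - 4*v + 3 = (v - 1)*(v - 3)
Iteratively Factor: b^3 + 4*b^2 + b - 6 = (b + 2)*(b^2 + 2*b - 3) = (b + 2)*(b + 3)*(b - 1)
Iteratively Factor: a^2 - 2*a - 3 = (a + 1)*(a - 3)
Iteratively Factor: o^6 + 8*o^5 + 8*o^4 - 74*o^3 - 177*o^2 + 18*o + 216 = (o + 4)*(o^5 + 4*o^4 - 8*o^3 - 42*o^2 - 9*o + 54) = (o - 3)*(o + 4)*(o^4 + 7*o^3 + 13*o^2 - 3*o - 18) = (o - 3)*(o + 3)*(o + 4)*(o^3 + 4*o^2 + o - 6) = (o - 3)*(o - 1)*(o + 3)*(o + 4)*(o^2 + 5*o + 6) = (o - 3)*(o - 1)*(o + 3)^2*(o + 4)*(o + 2)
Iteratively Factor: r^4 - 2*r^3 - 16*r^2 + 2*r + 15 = (r - 1)*(r^3 - r^2 - 17*r - 15) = (r - 5)*(r - 1)*(r^2 + 4*r + 3) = (r - 5)*(r - 1)*(r + 3)*(r + 1)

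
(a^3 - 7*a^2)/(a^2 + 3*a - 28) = a^2*(a - 7)/(a^2 + 3*a - 28)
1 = 1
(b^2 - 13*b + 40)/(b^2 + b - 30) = (b - 8)/(b + 6)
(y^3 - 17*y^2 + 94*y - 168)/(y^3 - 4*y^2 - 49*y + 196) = (y - 6)/(y + 7)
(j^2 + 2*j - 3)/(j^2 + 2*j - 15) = (j^2 + 2*j - 3)/(j^2 + 2*j - 15)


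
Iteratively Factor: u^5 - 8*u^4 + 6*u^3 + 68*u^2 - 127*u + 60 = (u - 4)*(u^4 - 4*u^3 - 10*u^2 + 28*u - 15) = (u - 5)*(u - 4)*(u^3 + u^2 - 5*u + 3) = (u - 5)*(u - 4)*(u + 3)*(u^2 - 2*u + 1) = (u - 5)*(u - 4)*(u - 1)*(u + 3)*(u - 1)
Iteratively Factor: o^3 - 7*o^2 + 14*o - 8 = (o - 2)*(o^2 - 5*o + 4) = (o - 2)*(o - 1)*(o - 4)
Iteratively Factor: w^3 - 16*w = (w - 4)*(w^2 + 4*w) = w*(w - 4)*(w + 4)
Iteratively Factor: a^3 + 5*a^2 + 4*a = (a)*(a^2 + 5*a + 4) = a*(a + 4)*(a + 1)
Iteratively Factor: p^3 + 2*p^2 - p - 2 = (p + 2)*(p^2 - 1) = (p - 1)*(p + 2)*(p + 1)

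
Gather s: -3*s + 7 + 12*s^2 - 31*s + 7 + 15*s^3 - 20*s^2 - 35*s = 15*s^3 - 8*s^2 - 69*s + 14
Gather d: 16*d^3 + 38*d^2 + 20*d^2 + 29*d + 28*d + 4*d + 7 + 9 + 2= 16*d^3 + 58*d^2 + 61*d + 18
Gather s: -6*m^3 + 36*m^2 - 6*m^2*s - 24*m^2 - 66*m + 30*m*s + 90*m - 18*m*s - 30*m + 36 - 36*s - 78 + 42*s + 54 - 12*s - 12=-6*m^3 + 12*m^2 - 6*m + s*(-6*m^2 + 12*m - 6)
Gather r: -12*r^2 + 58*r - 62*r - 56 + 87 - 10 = -12*r^2 - 4*r + 21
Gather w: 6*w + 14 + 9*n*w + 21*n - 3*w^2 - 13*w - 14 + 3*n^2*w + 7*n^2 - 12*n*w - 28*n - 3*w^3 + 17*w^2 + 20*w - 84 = 7*n^2 - 7*n - 3*w^3 + 14*w^2 + w*(3*n^2 - 3*n + 13) - 84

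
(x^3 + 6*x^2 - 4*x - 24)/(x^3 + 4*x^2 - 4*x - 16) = (x + 6)/(x + 4)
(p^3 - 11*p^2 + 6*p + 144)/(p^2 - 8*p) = p - 3 - 18/p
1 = 1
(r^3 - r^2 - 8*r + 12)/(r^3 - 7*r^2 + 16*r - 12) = (r + 3)/(r - 3)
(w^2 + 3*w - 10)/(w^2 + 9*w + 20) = (w - 2)/(w + 4)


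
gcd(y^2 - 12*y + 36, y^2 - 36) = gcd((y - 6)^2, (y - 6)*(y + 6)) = y - 6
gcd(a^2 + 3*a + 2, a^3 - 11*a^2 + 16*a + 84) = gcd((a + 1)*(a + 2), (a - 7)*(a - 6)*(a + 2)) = a + 2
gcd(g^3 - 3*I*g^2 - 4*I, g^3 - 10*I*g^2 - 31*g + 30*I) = g - 2*I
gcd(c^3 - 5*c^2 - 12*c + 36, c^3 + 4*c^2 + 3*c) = c + 3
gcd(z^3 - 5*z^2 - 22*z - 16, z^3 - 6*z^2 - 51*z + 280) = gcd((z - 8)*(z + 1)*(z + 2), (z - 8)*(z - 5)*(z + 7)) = z - 8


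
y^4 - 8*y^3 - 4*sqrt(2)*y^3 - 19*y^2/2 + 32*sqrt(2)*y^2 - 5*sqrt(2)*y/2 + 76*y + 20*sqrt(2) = (y - 8)*(y - 5*sqrt(2))*(sqrt(2)*y/2 + 1/2)*(sqrt(2)*y + 1)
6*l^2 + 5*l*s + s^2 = (2*l + s)*(3*l + s)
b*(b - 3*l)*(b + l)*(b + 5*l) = b^4 + 3*b^3*l - 13*b^2*l^2 - 15*b*l^3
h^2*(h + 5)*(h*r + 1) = h^4*r + 5*h^3*r + h^3 + 5*h^2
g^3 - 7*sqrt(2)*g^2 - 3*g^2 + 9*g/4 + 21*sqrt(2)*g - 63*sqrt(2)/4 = (g - 3/2)^2*(g - 7*sqrt(2))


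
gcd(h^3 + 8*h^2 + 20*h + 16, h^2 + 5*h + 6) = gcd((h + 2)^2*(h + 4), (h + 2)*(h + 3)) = h + 2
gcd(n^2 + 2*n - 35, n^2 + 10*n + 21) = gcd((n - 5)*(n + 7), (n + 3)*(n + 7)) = n + 7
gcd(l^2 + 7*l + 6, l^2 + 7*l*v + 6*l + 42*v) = l + 6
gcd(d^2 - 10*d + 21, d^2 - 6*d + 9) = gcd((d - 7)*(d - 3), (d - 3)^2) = d - 3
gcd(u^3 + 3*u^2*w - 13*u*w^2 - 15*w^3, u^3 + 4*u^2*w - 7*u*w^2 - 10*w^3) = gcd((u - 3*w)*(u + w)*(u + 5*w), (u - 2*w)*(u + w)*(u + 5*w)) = u^2 + 6*u*w + 5*w^2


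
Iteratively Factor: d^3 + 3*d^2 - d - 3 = (d - 1)*(d^2 + 4*d + 3) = (d - 1)*(d + 1)*(d + 3)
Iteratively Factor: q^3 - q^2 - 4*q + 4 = (q - 2)*(q^2 + q - 2) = (q - 2)*(q - 1)*(q + 2)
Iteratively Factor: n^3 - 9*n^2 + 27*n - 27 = (n - 3)*(n^2 - 6*n + 9) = (n - 3)^2*(n - 3)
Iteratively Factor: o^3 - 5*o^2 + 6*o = (o)*(o^2 - 5*o + 6) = o*(o - 3)*(o - 2)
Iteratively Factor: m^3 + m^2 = (m)*(m^2 + m) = m^2*(m + 1)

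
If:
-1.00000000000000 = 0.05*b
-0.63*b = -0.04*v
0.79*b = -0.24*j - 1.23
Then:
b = -20.00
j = 60.71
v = -315.00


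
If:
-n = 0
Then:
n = 0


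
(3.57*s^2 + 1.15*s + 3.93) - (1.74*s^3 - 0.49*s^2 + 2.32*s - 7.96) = -1.74*s^3 + 4.06*s^2 - 1.17*s + 11.89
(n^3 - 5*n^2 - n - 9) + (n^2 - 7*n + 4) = n^3 - 4*n^2 - 8*n - 5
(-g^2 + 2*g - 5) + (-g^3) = -g^3 - g^2 + 2*g - 5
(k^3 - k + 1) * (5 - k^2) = -k^5 + 6*k^3 - k^2 - 5*k + 5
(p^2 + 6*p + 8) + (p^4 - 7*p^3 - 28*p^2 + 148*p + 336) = p^4 - 7*p^3 - 27*p^2 + 154*p + 344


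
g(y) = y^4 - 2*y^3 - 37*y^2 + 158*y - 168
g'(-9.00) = -2578.00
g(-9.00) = 3432.00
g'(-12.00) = -6730.00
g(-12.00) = 16800.00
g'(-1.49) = 241.71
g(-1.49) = -474.02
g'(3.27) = -8.27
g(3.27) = -2.57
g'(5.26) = 184.88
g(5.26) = 113.81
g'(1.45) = 50.28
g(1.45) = -18.37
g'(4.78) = 104.05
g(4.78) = 45.47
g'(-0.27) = 177.46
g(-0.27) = -213.31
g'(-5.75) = -375.31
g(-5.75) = -826.46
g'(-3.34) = 189.19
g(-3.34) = -909.51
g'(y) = 4*y^3 - 6*y^2 - 74*y + 158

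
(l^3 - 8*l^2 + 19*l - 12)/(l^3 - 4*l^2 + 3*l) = (l - 4)/l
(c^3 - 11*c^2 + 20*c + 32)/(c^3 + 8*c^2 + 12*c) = (c^3 - 11*c^2 + 20*c + 32)/(c*(c^2 + 8*c + 12))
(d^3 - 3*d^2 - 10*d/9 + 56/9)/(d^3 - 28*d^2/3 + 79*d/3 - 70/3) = (d + 4/3)/(d - 5)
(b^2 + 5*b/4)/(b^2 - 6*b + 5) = b*(4*b + 5)/(4*(b^2 - 6*b + 5))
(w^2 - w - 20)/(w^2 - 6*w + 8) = (w^2 - w - 20)/(w^2 - 6*w + 8)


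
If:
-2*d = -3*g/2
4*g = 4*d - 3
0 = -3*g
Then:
No Solution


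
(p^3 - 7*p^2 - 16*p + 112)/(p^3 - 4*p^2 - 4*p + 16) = (p^2 - 3*p - 28)/(p^2 - 4)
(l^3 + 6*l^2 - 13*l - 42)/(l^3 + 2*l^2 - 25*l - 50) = (l^2 + 4*l - 21)/(l^2 - 25)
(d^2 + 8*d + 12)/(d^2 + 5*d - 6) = (d + 2)/(d - 1)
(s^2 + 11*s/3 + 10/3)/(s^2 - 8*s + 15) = (3*s^2 + 11*s + 10)/(3*(s^2 - 8*s + 15))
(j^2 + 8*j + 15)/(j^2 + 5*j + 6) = (j + 5)/(j + 2)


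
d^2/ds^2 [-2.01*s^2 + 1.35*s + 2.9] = -4.02000000000000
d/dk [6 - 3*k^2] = -6*k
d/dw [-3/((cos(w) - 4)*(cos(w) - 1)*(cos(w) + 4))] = 3*(3*sin(w)^2 + 2*cos(w) + 13)*sin(w)/((cos(w) - 4)^2*(cos(w) - 1)^2*(cos(w) + 4)^2)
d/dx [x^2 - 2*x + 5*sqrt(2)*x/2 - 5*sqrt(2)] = 2*x - 2 + 5*sqrt(2)/2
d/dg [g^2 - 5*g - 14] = 2*g - 5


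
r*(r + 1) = r^2 + r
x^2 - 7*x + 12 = (x - 4)*(x - 3)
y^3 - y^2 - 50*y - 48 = (y - 8)*(y + 1)*(y + 6)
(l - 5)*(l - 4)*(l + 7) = l^3 - 2*l^2 - 43*l + 140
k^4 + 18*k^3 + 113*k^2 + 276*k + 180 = (k + 1)*(k + 5)*(k + 6)^2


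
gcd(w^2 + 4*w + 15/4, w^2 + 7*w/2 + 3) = w + 3/2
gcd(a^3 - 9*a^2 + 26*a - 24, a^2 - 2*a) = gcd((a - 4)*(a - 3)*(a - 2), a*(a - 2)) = a - 2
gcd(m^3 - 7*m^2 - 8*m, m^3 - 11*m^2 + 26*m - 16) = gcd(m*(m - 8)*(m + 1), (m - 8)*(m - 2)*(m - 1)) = m - 8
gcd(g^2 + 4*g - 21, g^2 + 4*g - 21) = g^2 + 4*g - 21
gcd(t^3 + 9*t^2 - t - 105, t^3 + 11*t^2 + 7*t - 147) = t^2 + 4*t - 21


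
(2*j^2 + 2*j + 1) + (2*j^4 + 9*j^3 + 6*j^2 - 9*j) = 2*j^4 + 9*j^3 + 8*j^2 - 7*j + 1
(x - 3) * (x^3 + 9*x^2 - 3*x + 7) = x^4 + 6*x^3 - 30*x^2 + 16*x - 21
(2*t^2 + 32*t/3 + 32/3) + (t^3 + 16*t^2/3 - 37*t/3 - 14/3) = t^3 + 22*t^2/3 - 5*t/3 + 6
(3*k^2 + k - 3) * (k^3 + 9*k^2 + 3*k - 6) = 3*k^5 + 28*k^4 + 15*k^3 - 42*k^2 - 15*k + 18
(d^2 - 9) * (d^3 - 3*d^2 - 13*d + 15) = d^5 - 3*d^4 - 22*d^3 + 42*d^2 + 117*d - 135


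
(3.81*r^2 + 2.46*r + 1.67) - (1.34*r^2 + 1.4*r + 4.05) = 2.47*r^2 + 1.06*r - 2.38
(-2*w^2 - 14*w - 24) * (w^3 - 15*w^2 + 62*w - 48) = -2*w^5 + 16*w^4 + 62*w^3 - 412*w^2 - 816*w + 1152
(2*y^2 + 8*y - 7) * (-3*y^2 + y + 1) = -6*y^4 - 22*y^3 + 31*y^2 + y - 7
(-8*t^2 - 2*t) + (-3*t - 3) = -8*t^2 - 5*t - 3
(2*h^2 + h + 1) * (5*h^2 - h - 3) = 10*h^4 + 3*h^3 - 2*h^2 - 4*h - 3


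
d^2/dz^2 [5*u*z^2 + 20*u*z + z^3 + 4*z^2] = 10*u + 6*z + 8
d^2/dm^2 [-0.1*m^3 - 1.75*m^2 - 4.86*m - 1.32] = -0.6*m - 3.5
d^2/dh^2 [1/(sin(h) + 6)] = (6*sin(h) + cos(h)^2 + 1)/(sin(h) + 6)^3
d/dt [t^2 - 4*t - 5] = 2*t - 4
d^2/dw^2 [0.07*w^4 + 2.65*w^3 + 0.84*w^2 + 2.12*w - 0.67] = 0.84*w^2 + 15.9*w + 1.68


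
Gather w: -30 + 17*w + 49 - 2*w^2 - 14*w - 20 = -2*w^2 + 3*w - 1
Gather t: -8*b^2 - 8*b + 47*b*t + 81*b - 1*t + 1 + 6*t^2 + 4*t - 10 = -8*b^2 + 73*b + 6*t^2 + t*(47*b + 3) - 9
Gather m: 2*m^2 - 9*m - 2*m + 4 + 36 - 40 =2*m^2 - 11*m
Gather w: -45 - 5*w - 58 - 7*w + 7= -12*w - 96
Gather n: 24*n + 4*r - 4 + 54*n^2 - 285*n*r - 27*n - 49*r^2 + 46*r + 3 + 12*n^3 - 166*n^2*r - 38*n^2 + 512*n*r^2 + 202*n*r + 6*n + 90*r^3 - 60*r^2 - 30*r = 12*n^3 + n^2*(16 - 166*r) + n*(512*r^2 - 83*r + 3) + 90*r^3 - 109*r^2 + 20*r - 1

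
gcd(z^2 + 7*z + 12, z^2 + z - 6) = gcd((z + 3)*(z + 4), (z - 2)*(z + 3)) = z + 3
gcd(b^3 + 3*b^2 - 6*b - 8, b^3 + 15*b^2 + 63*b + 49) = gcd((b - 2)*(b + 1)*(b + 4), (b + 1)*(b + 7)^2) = b + 1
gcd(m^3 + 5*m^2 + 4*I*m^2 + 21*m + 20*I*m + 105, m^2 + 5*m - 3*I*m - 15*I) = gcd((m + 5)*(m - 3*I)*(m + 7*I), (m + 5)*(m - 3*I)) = m^2 + m*(5 - 3*I) - 15*I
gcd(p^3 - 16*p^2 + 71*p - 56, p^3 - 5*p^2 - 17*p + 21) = p^2 - 8*p + 7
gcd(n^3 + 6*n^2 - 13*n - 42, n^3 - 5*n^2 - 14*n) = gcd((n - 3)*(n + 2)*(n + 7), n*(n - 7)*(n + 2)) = n + 2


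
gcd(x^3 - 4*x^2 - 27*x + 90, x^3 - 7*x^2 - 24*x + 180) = x^2 - x - 30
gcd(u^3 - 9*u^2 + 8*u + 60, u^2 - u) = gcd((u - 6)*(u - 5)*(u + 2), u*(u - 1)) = 1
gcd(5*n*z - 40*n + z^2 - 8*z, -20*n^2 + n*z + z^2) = 5*n + z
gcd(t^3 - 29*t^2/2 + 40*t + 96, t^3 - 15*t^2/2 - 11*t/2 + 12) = t^2 - 13*t/2 - 12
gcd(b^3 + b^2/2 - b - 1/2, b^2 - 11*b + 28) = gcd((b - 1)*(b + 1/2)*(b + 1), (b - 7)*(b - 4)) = 1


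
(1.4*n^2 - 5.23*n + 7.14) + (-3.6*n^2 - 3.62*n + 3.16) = -2.2*n^2 - 8.85*n + 10.3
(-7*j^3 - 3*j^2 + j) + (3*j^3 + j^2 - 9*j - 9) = -4*j^3 - 2*j^2 - 8*j - 9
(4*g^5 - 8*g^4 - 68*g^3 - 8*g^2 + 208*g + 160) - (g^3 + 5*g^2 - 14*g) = 4*g^5 - 8*g^4 - 69*g^3 - 13*g^2 + 222*g + 160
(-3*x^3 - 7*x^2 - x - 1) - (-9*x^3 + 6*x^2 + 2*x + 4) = 6*x^3 - 13*x^2 - 3*x - 5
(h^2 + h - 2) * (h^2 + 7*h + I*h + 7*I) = h^4 + 8*h^3 + I*h^3 + 5*h^2 + 8*I*h^2 - 14*h + 5*I*h - 14*I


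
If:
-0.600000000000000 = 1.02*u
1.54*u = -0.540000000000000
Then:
No Solution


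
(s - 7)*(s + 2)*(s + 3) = s^3 - 2*s^2 - 29*s - 42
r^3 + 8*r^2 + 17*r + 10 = (r + 1)*(r + 2)*(r + 5)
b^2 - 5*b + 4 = (b - 4)*(b - 1)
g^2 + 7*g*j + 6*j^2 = (g + j)*(g + 6*j)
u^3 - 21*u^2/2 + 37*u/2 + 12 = (u - 8)*(u - 3)*(u + 1/2)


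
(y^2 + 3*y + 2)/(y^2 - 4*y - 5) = (y + 2)/(y - 5)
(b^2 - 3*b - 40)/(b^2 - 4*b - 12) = (-b^2 + 3*b + 40)/(-b^2 + 4*b + 12)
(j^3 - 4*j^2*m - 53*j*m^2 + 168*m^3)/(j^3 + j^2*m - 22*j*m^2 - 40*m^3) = (j^3 - 4*j^2*m - 53*j*m^2 + 168*m^3)/(j^3 + j^2*m - 22*j*m^2 - 40*m^3)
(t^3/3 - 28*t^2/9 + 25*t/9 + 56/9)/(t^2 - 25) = (3*t^3 - 28*t^2 + 25*t + 56)/(9*(t^2 - 25))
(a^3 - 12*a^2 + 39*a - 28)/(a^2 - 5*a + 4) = a - 7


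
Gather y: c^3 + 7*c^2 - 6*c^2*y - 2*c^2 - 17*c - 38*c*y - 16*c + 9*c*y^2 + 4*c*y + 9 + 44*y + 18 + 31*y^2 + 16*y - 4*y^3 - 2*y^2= c^3 + 5*c^2 - 33*c - 4*y^3 + y^2*(9*c + 29) + y*(-6*c^2 - 34*c + 60) + 27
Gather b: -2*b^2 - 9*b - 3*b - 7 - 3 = -2*b^2 - 12*b - 10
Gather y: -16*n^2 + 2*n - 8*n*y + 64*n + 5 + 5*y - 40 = -16*n^2 + 66*n + y*(5 - 8*n) - 35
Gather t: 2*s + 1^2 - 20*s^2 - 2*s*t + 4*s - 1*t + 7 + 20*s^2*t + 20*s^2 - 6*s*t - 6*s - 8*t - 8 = t*(20*s^2 - 8*s - 9)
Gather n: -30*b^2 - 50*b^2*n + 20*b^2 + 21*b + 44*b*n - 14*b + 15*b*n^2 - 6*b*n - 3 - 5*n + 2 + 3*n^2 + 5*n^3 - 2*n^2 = -10*b^2 + 7*b + 5*n^3 + n^2*(15*b + 1) + n*(-50*b^2 + 38*b - 5) - 1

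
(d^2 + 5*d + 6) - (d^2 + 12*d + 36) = -7*d - 30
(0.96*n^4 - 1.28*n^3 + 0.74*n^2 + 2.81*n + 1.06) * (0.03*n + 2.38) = 0.0288*n^5 + 2.2464*n^4 - 3.0242*n^3 + 1.8455*n^2 + 6.7196*n + 2.5228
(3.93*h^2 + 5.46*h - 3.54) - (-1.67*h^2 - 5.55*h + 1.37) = 5.6*h^2 + 11.01*h - 4.91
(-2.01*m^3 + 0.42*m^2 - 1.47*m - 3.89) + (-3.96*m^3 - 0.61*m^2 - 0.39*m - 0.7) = -5.97*m^3 - 0.19*m^2 - 1.86*m - 4.59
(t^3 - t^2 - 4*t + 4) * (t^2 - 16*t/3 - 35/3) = t^5 - 19*t^4/3 - 31*t^3/3 + 37*t^2 + 76*t/3 - 140/3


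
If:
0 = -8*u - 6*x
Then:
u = -3*x/4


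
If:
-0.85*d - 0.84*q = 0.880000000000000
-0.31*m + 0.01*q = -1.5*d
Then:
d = -0.988235294117647*q - 1.03529411764706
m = -4.74952561669829*q - 5.00948766603416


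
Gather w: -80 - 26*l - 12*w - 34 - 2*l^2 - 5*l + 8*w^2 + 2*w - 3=-2*l^2 - 31*l + 8*w^2 - 10*w - 117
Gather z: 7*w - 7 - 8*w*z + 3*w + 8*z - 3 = 10*w + z*(8 - 8*w) - 10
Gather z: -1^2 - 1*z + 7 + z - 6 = 0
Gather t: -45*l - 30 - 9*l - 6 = -54*l - 36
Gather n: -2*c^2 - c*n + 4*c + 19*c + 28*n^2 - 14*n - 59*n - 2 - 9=-2*c^2 + 23*c + 28*n^2 + n*(-c - 73) - 11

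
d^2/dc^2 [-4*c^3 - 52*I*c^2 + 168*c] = -24*c - 104*I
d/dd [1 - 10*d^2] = -20*d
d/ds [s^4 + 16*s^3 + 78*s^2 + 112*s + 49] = 4*s^3 + 48*s^2 + 156*s + 112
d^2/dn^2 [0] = 0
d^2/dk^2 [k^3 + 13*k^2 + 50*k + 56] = 6*k + 26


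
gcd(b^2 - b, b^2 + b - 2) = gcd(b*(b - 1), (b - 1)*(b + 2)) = b - 1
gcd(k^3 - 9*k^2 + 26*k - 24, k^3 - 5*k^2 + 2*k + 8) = k^2 - 6*k + 8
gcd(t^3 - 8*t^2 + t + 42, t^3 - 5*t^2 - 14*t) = t^2 - 5*t - 14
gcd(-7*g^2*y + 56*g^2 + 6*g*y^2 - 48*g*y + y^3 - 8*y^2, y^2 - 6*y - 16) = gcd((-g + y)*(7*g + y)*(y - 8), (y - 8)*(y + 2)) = y - 8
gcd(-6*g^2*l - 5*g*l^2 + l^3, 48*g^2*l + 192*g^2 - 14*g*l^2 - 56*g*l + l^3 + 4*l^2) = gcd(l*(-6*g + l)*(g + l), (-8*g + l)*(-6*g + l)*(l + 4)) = 6*g - l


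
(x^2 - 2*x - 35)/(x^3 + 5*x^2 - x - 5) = (x - 7)/(x^2 - 1)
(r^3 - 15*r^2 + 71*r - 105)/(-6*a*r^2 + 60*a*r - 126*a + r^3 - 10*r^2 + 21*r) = (r - 5)/(-6*a + r)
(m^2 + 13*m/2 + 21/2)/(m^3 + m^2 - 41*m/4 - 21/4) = 2*(m + 3)/(2*m^2 - 5*m - 3)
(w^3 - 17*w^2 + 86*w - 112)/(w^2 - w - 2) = (w^2 - 15*w + 56)/(w + 1)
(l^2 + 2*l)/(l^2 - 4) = l/(l - 2)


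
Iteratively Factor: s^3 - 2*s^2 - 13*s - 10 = (s + 1)*(s^2 - 3*s - 10) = (s + 1)*(s + 2)*(s - 5)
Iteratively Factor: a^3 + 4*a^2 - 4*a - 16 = (a + 2)*(a^2 + 2*a - 8) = (a - 2)*(a + 2)*(a + 4)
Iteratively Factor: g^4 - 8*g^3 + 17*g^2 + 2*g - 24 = (g - 2)*(g^3 - 6*g^2 + 5*g + 12) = (g - 4)*(g - 2)*(g^2 - 2*g - 3) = (g - 4)*(g - 2)*(g + 1)*(g - 3)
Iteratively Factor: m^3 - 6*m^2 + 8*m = (m - 4)*(m^2 - 2*m) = (m - 4)*(m - 2)*(m)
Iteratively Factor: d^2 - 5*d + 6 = (d - 2)*(d - 3)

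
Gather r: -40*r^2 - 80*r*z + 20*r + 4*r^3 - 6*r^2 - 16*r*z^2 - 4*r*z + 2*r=4*r^3 - 46*r^2 + r*(-16*z^2 - 84*z + 22)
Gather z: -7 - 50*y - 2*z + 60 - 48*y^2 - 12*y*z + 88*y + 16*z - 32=-48*y^2 + 38*y + z*(14 - 12*y) + 21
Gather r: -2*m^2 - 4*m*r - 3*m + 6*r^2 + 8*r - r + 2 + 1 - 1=-2*m^2 - 3*m + 6*r^2 + r*(7 - 4*m) + 2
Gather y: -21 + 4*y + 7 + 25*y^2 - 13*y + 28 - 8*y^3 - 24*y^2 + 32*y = -8*y^3 + y^2 + 23*y + 14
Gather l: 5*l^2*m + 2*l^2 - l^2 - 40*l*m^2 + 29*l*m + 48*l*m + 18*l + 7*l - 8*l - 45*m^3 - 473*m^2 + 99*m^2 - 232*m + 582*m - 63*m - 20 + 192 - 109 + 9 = l^2*(5*m + 1) + l*(-40*m^2 + 77*m + 17) - 45*m^3 - 374*m^2 + 287*m + 72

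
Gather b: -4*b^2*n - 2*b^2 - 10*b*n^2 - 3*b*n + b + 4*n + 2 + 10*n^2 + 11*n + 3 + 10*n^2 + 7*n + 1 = b^2*(-4*n - 2) + b*(-10*n^2 - 3*n + 1) + 20*n^2 + 22*n + 6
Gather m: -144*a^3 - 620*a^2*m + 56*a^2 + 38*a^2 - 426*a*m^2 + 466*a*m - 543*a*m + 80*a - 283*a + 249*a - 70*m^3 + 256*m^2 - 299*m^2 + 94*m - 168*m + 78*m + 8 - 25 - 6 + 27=-144*a^3 + 94*a^2 + 46*a - 70*m^3 + m^2*(-426*a - 43) + m*(-620*a^2 - 77*a + 4) + 4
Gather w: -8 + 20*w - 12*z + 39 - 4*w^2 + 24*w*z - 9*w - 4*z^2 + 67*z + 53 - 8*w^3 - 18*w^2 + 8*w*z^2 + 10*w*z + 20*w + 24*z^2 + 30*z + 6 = -8*w^3 - 22*w^2 + w*(8*z^2 + 34*z + 31) + 20*z^2 + 85*z + 90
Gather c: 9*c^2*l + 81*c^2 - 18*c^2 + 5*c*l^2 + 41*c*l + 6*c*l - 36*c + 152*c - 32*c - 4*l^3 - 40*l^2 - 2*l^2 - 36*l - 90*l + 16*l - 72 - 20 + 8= c^2*(9*l + 63) + c*(5*l^2 + 47*l + 84) - 4*l^3 - 42*l^2 - 110*l - 84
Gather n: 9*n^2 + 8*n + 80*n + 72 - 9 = 9*n^2 + 88*n + 63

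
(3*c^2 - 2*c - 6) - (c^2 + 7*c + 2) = 2*c^2 - 9*c - 8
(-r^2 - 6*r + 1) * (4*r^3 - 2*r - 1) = -4*r^5 - 24*r^4 + 6*r^3 + 13*r^2 + 4*r - 1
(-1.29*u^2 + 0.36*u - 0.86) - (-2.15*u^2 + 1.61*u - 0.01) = 0.86*u^2 - 1.25*u - 0.85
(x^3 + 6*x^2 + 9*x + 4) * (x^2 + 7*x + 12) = x^5 + 13*x^4 + 63*x^3 + 139*x^2 + 136*x + 48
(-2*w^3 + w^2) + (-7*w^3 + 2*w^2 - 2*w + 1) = -9*w^3 + 3*w^2 - 2*w + 1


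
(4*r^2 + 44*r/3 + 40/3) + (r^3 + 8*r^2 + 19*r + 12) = r^3 + 12*r^2 + 101*r/3 + 76/3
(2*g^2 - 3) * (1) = 2*g^2 - 3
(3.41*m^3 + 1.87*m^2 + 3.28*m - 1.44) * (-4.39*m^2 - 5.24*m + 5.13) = -14.9699*m^5 - 26.0777*m^4 - 6.7047*m^3 - 1.2725*m^2 + 24.372*m - 7.3872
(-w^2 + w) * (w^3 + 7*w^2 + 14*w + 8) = -w^5 - 6*w^4 - 7*w^3 + 6*w^2 + 8*w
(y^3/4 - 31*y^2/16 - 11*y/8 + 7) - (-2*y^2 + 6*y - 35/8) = y^3/4 + y^2/16 - 59*y/8 + 91/8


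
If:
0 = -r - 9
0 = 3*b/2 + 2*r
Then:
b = 12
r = -9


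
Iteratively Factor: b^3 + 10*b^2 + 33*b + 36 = (b + 3)*(b^2 + 7*b + 12) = (b + 3)*(b + 4)*(b + 3)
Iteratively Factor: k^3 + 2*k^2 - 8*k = (k - 2)*(k^2 + 4*k) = k*(k - 2)*(k + 4)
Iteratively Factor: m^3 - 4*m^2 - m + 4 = (m - 1)*(m^2 - 3*m - 4) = (m - 1)*(m + 1)*(m - 4)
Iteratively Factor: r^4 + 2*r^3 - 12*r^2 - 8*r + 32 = (r - 2)*(r^3 + 4*r^2 - 4*r - 16) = (r - 2)*(r + 4)*(r^2 - 4) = (r - 2)^2*(r + 4)*(r + 2)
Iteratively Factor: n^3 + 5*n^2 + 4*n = (n + 4)*(n^2 + n) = (n + 1)*(n + 4)*(n)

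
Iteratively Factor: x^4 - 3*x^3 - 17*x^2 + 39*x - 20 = (x + 4)*(x^3 - 7*x^2 + 11*x - 5) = (x - 1)*(x + 4)*(x^2 - 6*x + 5) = (x - 1)^2*(x + 4)*(x - 5)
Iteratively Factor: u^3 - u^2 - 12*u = (u + 3)*(u^2 - 4*u) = (u - 4)*(u + 3)*(u)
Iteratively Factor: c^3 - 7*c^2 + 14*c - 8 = (c - 4)*(c^2 - 3*c + 2) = (c - 4)*(c - 2)*(c - 1)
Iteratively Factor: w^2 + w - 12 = (w + 4)*(w - 3)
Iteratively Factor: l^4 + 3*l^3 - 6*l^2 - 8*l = (l - 2)*(l^3 + 5*l^2 + 4*l) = l*(l - 2)*(l^2 + 5*l + 4) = l*(l - 2)*(l + 4)*(l + 1)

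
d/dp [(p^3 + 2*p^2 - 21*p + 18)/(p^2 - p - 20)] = (p^4 - 2*p^3 - 41*p^2 - 116*p + 438)/(p^4 - 2*p^3 - 39*p^2 + 40*p + 400)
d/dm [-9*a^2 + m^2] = 2*m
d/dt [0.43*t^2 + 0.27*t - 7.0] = 0.86*t + 0.27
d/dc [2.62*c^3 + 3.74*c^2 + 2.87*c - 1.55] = 7.86*c^2 + 7.48*c + 2.87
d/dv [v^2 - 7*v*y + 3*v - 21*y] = 2*v - 7*y + 3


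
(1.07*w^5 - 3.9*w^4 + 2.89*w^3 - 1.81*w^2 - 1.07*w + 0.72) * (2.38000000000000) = 2.5466*w^5 - 9.282*w^4 + 6.8782*w^3 - 4.3078*w^2 - 2.5466*w + 1.7136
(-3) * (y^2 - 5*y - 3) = -3*y^2 + 15*y + 9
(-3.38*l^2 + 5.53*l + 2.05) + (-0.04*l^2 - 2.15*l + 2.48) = -3.42*l^2 + 3.38*l + 4.53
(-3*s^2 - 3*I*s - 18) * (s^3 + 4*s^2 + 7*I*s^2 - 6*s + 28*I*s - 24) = -3*s^5 - 12*s^4 - 24*I*s^4 + 21*s^3 - 96*I*s^3 + 84*s^2 - 108*I*s^2 + 108*s - 432*I*s + 432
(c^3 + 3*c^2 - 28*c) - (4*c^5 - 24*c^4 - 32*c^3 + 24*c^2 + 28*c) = -4*c^5 + 24*c^4 + 33*c^3 - 21*c^2 - 56*c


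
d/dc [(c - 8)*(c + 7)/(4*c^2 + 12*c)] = (c^2 + 28*c + 42)/(c^2*(c^2 + 6*c + 9))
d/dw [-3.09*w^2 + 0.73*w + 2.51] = 0.73 - 6.18*w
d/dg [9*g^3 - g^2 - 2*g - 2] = 27*g^2 - 2*g - 2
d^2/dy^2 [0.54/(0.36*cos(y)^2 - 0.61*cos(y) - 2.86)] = (0.279936*(1 - cos(y)^2)^2 - 0.948672*cos(y)^3 + 2.564838*cos(y)^2 + 0.21411*cos(y) + 0.14823*cos(3*y) - 1.793772)/(-0.36*cos(y)^2 + 0.61*cos(y) + 2.86)^3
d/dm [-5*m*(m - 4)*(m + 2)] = -15*m^2 + 20*m + 40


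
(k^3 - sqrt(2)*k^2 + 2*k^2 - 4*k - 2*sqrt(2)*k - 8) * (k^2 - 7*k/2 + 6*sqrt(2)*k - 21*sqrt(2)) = k^5 - 3*k^4/2 + 5*sqrt(2)*k^4 - 23*k^3 - 15*sqrt(2)*k^3/2 - 59*sqrt(2)*k^2 + 24*k^2 + 36*sqrt(2)*k + 112*k + 168*sqrt(2)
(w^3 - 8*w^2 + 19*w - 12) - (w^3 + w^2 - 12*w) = -9*w^2 + 31*w - 12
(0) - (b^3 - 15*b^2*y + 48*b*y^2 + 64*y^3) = -b^3 + 15*b^2*y - 48*b*y^2 - 64*y^3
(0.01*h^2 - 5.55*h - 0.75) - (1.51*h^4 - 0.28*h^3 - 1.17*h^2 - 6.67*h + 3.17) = -1.51*h^4 + 0.28*h^3 + 1.18*h^2 + 1.12*h - 3.92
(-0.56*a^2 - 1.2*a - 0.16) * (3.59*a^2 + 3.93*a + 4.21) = -2.0104*a^4 - 6.5088*a^3 - 7.648*a^2 - 5.6808*a - 0.6736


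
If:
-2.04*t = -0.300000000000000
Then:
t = 0.15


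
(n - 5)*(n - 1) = n^2 - 6*n + 5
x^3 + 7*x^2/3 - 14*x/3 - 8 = (x - 2)*(x + 4/3)*(x + 3)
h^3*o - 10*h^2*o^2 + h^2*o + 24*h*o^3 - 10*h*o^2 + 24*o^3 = (h - 6*o)*(h - 4*o)*(h*o + o)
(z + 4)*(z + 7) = z^2 + 11*z + 28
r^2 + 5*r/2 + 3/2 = (r + 1)*(r + 3/2)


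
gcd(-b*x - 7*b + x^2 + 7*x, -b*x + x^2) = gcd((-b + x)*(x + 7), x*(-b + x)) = -b + x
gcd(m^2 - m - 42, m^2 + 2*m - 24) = m + 6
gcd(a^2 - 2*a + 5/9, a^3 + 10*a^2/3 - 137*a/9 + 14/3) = a - 1/3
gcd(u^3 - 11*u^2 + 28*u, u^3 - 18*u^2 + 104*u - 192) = u - 4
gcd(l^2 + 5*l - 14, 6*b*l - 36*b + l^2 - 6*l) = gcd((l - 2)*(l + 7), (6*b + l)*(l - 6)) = 1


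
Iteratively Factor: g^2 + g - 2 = (g - 1)*(g + 2)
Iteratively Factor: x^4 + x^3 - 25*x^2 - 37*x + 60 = (x + 4)*(x^3 - 3*x^2 - 13*x + 15) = (x - 5)*(x + 4)*(x^2 + 2*x - 3) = (x - 5)*(x + 3)*(x + 4)*(x - 1)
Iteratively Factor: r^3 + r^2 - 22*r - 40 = (r + 4)*(r^2 - 3*r - 10) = (r + 2)*(r + 4)*(r - 5)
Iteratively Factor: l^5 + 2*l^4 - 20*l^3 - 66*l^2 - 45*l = (l + 3)*(l^4 - l^3 - 17*l^2 - 15*l) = (l - 5)*(l + 3)*(l^3 + 4*l^2 + 3*l) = l*(l - 5)*(l + 3)*(l^2 + 4*l + 3) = l*(l - 5)*(l + 3)^2*(l + 1)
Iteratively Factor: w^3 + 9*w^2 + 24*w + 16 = (w + 1)*(w^2 + 8*w + 16) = (w + 1)*(w + 4)*(w + 4)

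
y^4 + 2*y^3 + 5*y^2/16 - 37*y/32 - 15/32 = (y - 3/4)*(y + 1/2)*(y + 1)*(y + 5/4)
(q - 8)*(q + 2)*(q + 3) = q^3 - 3*q^2 - 34*q - 48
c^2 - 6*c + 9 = (c - 3)^2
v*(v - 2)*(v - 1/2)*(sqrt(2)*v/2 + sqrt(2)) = sqrt(2)*v^4/2 - sqrt(2)*v^3/4 - 2*sqrt(2)*v^2 + sqrt(2)*v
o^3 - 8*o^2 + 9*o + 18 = (o - 6)*(o - 3)*(o + 1)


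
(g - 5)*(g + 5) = g^2 - 25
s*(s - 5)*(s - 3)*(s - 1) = s^4 - 9*s^3 + 23*s^2 - 15*s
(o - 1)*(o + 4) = o^2 + 3*o - 4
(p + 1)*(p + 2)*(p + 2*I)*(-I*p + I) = -I*p^4 + 2*p^3 - 2*I*p^3 + 4*p^2 + I*p^2 - 2*p + 2*I*p - 4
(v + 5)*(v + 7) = v^2 + 12*v + 35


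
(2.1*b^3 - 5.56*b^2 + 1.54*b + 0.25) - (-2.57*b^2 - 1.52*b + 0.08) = 2.1*b^3 - 2.99*b^2 + 3.06*b + 0.17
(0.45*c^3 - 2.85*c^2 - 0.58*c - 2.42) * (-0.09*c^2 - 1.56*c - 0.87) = -0.0405*c^5 - 0.4455*c^4 + 4.1067*c^3 + 3.6021*c^2 + 4.2798*c + 2.1054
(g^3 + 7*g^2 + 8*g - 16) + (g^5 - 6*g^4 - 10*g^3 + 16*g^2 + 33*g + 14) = g^5 - 6*g^4 - 9*g^3 + 23*g^2 + 41*g - 2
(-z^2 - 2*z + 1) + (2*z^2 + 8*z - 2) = z^2 + 6*z - 1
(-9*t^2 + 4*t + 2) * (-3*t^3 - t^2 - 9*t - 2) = 27*t^5 - 3*t^4 + 71*t^3 - 20*t^2 - 26*t - 4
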